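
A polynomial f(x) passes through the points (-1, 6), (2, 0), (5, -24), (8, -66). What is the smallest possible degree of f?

Forward differences of the values at x = -1, 2, 5, 8:
  f  : 6  0  -24  -66
  Δ  : -6  -24  -42
  Δ^2: -18  -18
  Δ^3: 0
The second differences are constant (-18) and nonzero, while all higher differences vanish, so the minimal degree is 2.

2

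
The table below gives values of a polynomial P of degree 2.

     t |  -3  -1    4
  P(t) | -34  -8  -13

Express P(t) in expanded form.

Using the Lagrange interpolation formula with nodes -3, -1, 4:
  L_0(t) = (t + 1)(t - 4) / 14
  L_1(t) = (t + 3)(t - 4) / -10
  L_2(t) = (t + 3)(t + 1) / 35
Then P(t) = -34·L_0(t) - 8·L_1(t) - 13·L_2(t).
Expanding and collecting terms gives P(t) = -2t² + 5t - 1.
Check: P(-1) = -8. ✓

P(t) = -2t^2 + 5t - 1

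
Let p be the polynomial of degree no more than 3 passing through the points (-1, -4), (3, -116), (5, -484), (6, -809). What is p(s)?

p(s) = -3s^3 - 5s^2 + 3s + 1

Using the Lagrange interpolation formula with nodes -1, 3, 5, 6:
  L_0(s) = (s - 3)(s - 5)(s - 6) / -168
  L_1(s) = (s + 1)(s - 5)(s - 6) / 24
  L_2(s) = (s + 1)(s - 3)(s - 6) / -12
  L_3(s) = (s + 1)(s - 3)(s - 5) / 21
Then p(s) = -4·L_0(s) - 116·L_1(s) - 484·L_2(s) - 809·L_3(s).
Expanding and collecting terms gives p(s) = -3s^3 - 5s^2 + 3s + 1.
Check: p(-1) = -4. ✓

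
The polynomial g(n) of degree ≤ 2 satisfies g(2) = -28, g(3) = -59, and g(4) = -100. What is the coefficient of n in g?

-6

Write g(n) = an^2 + bn + c. Substituting each data point gives a linear system:
  4a + 2b + c = -28
  9a + 3b + c = -59
  16a + 4b + c = -100
Solving the system yields a = -5, b = -6, c = 4.
So g(n) = -5n² - 6n + 4.
The coefficient of n is -6.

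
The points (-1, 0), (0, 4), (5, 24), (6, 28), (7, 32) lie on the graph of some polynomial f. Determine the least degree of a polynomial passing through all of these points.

Divided differences on the nodes -1, 0, 5, 6, 7:
  order 0: 0  4  24  28  32
  order 1: 4  4  4  4
  order 2: 0  0  0
  order 3: 0  0
  order 4: 0
The order-1 divided differences are all 4 (nonzero) and every higher order vanishes, so the data lies on a polynomial of degree exactly 1.

1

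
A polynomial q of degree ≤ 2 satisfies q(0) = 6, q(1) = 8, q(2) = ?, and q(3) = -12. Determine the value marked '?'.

On equispaced nodes a degree-2 polynomial has vanishing third forward difference, so
  - q(0) + 3·q(1) - 3·q(2) + q(3) = 0.
Substituting the known values and solving for q(2):
  -3·q(2) = -6
  q(2) = 2.

2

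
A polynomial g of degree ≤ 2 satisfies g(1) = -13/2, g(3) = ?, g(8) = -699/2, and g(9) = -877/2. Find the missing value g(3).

-109/2

The 3 known points determine the degree-2 polynomial uniquely.
Write g(s) = as^2 + bs + c. Substituting each data point gives a linear system:
  a + b + c = -13/2
  64a + 8b + c = -699/2
  81a + 9b + c = -877/2
Solving the system yields a = -5, b = -4, c = 5/2.
So g(s) = -5s^2 - 4s + 5/2.
Then g(3) = -109/2.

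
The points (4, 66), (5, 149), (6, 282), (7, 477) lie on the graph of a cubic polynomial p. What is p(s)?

p(s) = 2s^3 - 5s^2 + 6s - 6

Write p(s) = as^3 + bs^2 + cs + d. Substituting each data point gives a linear system:
  64a + 16b + 4c + d = 66
  125a + 25b + 5c + d = 149
  216a + 36b + 6c + d = 282
  343a + 49b + 7c + d = 477
Solving the system yields a = 2, b = -5, c = 6, d = -6.
So p(s) = 2s³ - 5s² + 6s - 6.
Check: p(4) = 66. ✓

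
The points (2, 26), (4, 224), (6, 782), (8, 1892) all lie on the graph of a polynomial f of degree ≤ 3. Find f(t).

Write f(t) = at^3 + bt^2 + ct + d. Substituting each data point gives a linear system:
  8a + 4b + 2c + d = 26
  64a + 16b + 4c + d = 224
  216a + 36b + 6c + d = 782
  512a + 64b + 8c + d = 1892
Solving the system yields a = 4, b = -3, c = 5, d = -4.
So f(t) = 4t^3 - 3t^2 + 5t - 4.
Check: f(6) = 782. ✓

f(t) = 4t^3 - 3t^2 + 5t - 4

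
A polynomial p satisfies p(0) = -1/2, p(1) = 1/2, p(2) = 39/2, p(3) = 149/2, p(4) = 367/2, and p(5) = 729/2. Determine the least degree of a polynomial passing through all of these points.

Forward differences of the values at n = 0, 1, 2, 3, 4, 5:
  p  : -1/2  1/2  39/2  149/2  367/2  729/2
  Δ  : 1  19  55  109  181
  Δ^2: 18  36  54  72
  Δ^3: 18  18  18
  Δ^4: 0  0
  Δ^5: 0
The third differences are constant (18) and nonzero, while all higher differences vanish, so the minimal degree is 3.

3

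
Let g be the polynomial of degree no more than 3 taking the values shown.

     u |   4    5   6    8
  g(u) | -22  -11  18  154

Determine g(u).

Write g(u) = au^3 + bu^2 + cu + d. Substituting each data point gives a linear system:
  64a + 16b + 4c + d = -22
  125a + 25b + 5c + d = -11
  216a + 36b + 6c + d = 18
  512a + 64b + 8c + d = 154
Solving the system yields a = 1, b = -6, c = 4, d = -6.
So g(u) = u^3 - 6u^2 + 4u - 6.
Check: g(4) = -22. ✓

g(u) = u^3 - 6u^2 + 4u - 6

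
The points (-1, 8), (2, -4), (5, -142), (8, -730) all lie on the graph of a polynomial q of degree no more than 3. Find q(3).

Write q(u) = au^3 + bu^2 + cu + d. Substituting each data point gives a linear system:
  -a + b - c + d = 8
  8a + 4b + 2c + d = -4
  125a + 25b + 5c + d = -142
  512a + 64b + 8c + d = -730
Solving the system yields a = -2, b = 5, c = -3, d = -2.
So q(u) = -2u^3 + 5u^2 - 3u - 2.
Then q(3) = -20.

-20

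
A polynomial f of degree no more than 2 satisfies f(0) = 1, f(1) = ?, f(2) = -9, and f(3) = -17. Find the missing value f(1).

The 3 known points determine the degree-2 polynomial uniquely.
Write f(s) = as^2 + bs + c. Substituting each data point gives a linear system:
  c = 1
  4a + 2b + c = -9
  9a + 3b + c = -17
Solving the system yields a = -1, b = -3, c = 1.
So f(s) = -s² - 3s + 1.
Then f(1) = -3.

-3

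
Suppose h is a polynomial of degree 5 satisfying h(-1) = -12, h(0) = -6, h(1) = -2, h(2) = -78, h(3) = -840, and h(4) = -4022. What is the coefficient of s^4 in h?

3

Write h(s) = as^5 + bs^4 + cs^3 + ds^2 + es + k. Substituting each data point gives a linear system:
  -a + b - c + d - e + k = -12
  k = -6
  a + b + c + d + e + k = -2
  32a + 16b + 8c + 4d + 2e + k = -78
  243a + 81b + 27c + 9d + 3e + k = -840
  1024a + 256b + 64c + 16d + 4e + k = -4022
Solving the system yields a = -5, b = 3, c = 6, d = -4, e = 4, k = -6.
So h(s) = -5s^5 + 3s^4 + 6s^3 - 4s^2 + 4s - 6.
The coefficient of s^4 is 3.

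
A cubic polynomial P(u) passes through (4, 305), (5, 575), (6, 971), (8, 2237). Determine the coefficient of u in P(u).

Write P(u) = au^3 + bu^2 + cu + d. Substituting each data point gives a linear system:
  64a + 16b + 4c + d = 305
  125a + 25b + 5c + d = 575
  216a + 36b + 6c + d = 971
  512a + 64b + 8c + d = 2237
Solving the system yields a = 4, b = 3, c = -1, d = 5.
So P(u) = 4u³ + 3u² - u + 5.
The coefficient of u is -1.

-1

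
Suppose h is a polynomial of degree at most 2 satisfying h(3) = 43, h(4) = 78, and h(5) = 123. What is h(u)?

h(u) = 5u^2 - 2

Write h(u) = au^2 + bu + c. Substituting each data point gives a linear system:
  9a + 3b + c = 43
  16a + 4b + c = 78
  25a + 5b + c = 123
Solving the system yields a = 5, b = 0, c = -2.
So h(u) = 5u^2 - 2.
Check: h(5) = 123. ✓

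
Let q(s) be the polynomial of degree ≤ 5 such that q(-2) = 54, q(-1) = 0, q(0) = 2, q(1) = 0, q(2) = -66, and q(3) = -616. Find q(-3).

584

Write q(s) = as^5 + bs^4 + cs^3 + ds^2 + es + k. Substituting each data point gives a linear system:
  -32a + 16b - 8c + 4d - 2e + k = 54
  -a + b - c + d - e + k = 0
  k = 2
  a + b + c + d + e + k = 0
  32a + 16b + 8c + 4d + 2e + k = -66
  243a + 81b + 27c + 9d + 3e + k = -616
Solving the system yields a = -3, b = 0, c = 5, d = -2, e = -2, k = 2.
So q(s) = -3s⁵ + 5s³ - 2s² - 2s + 2.
Then q(-3) = 584.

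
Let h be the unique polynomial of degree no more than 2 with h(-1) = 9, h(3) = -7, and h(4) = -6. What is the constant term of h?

2

Write h(n) = an^2 + bn + c. Substituting each data point gives a linear system:
  a - b + c = 9
  9a + 3b + c = -7
  16a + 4b + c = -6
Solving the system yields a = 1, b = -6, c = 2.
So h(n) = n^2 - 6n + 2.
The constant term is 2.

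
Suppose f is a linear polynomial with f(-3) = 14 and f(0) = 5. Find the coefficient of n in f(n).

Write f(n) = an + b. Substituting each data point gives a linear system:
  -3a + b = 14
  b = 5
Solving the system yields a = -3, b = 5.
So f(n) = -3n + 5.
The leading coefficient is -3.

-3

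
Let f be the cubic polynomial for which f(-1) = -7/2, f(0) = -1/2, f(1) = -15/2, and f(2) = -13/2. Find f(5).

Write f(t) = at^3 + bt^2 + ct + d. Substituting each data point gives a linear system:
  -a + b - c + d = -7/2
  d = -1/2
  a + b + c + d = -15/2
  8a + 4b + 2c + d = -13/2
Solving the system yields a = 3, b = -5, c = -5, d = -1/2.
So f(t) = 3t^3 - 5t^2 - 5t - 1/2.
Then f(5) = 449/2.

449/2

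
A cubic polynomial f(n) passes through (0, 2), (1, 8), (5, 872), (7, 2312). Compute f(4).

Write f(n) = an^3 + bn^2 + cn + d. Substituting each data point gives a linear system:
  d = 2
  a + b + c + d = 8
  125a + 25b + 5c + d = 872
  343a + 49b + 7c + d = 2312
Solving the system yields a = 6, b = 6, c = -6, d = 2.
So f(n) = 6n^3 + 6n^2 - 6n + 2.
Then f(4) = 458.

458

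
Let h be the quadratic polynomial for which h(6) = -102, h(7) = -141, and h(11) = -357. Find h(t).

Write h(t) = at^2 + bt + c. Substituting each data point gives a linear system:
  36a + 6b + c = -102
  49a + 7b + c = -141
  121a + 11b + c = -357
Solving the system yields a = -3, b = 0, c = 6.
So h(t) = -3t² + 6.
Check: h(11) = -357. ✓

h(t) = -3t^2 + 6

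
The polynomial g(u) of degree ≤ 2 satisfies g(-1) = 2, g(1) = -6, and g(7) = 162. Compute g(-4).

74

Using the Lagrange interpolation formula with nodes -1, 1, 7:
  L_0(u) = (u - 1)(u - 7) / 16
  L_1(u) = (u + 1)(u - 7) / -12
  L_2(u) = (u + 1)(u - 1) / 48
Then g(u) = 2·L_0(u) - 6·L_1(u) + 162·L_2(u).
Expanding and collecting terms gives g(u) = 4u^2 - 4u - 6.
Evaluating at u = -4: g(-4) = 74.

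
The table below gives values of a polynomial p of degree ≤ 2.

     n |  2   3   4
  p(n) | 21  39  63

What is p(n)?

p(n) = 3n^2 + 3n + 3

Write p(n) = an^2 + bn + c. Substituting each data point gives a linear system:
  4a + 2b + c = 21
  9a + 3b + c = 39
  16a + 4b + c = 63
Solving the system yields a = 3, b = 3, c = 3.
So p(n) = 3n² + 3n + 3.
Check: p(4) = 63. ✓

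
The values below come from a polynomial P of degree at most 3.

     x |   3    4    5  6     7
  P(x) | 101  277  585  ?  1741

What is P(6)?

On equispaced nodes a degree-3 polynomial has vanishing fourth forward difference, so
  P(3) - 4·P(4) + 6·P(5) - 4·P(6) + P(7) = 0.
Substituting the known values and solving for P(6):
  -4·P(6) = -4244
  P(6) = 1061.

1061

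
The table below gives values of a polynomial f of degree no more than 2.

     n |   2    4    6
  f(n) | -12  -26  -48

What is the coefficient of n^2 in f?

Write f(n) = an^2 + bn + c. Substituting each data point gives a linear system:
  4a + 2b + c = -12
  16a + 4b + c = -26
  36a + 6b + c = -48
Solving the system yields a = -1, b = -1, c = -6.
So f(n) = -n² - n - 6.
The leading coefficient is -1.

-1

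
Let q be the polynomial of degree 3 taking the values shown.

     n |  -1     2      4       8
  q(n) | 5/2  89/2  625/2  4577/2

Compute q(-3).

-131/2

Using the Lagrange interpolation formula with nodes -1, 2, 4, 8:
  L_0(n) = (n - 2)(n - 4)(n - 8) / -135
  L_1(n) = (n + 1)(n - 4)(n - 8) / 36
  L_2(n) = (n + 1)(n - 2)(n - 8) / -40
  L_3(n) = (n + 1)(n - 2)(n - 4) / 216
Then q(n) = 5/2·L_0(n) + 89/2·L_1(n) + 625/2·L_2(n) + 4577/2·L_3(n).
Expanding and collecting terms gives q(n) = 4n^3 + 4n^2 - 2n + 1/2.
Evaluating at n = -3: q(-3) = -131/2.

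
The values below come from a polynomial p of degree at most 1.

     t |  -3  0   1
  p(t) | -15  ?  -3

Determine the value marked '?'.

-6

The 2 known points determine the degree-1 polynomial uniquely.
Write p(t) = at + b. Substituting each data point gives a linear system:
  -3a + b = -15
  a + b = -3
Solving the system yields a = 3, b = -6.
So p(t) = 3t - 6.
Then p(0) = -6.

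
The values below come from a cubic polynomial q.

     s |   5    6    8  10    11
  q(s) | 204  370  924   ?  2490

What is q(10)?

The 4 known points determine the degree-3 polynomial uniquely.
Write q(s) = as^3 + bs^2 + cs + d. Substituting each data point gives a linear system:
  125a + 25b + 5c + d = 204
  216a + 36b + 6c + d = 370
  512a + 64b + 8c + d = 924
  1331a + 121b + 11c + d = 2490
Solving the system yields a = 2, b = -1, c = -5, d = 4.
So q(s) = 2s^3 - s^2 - 5s + 4.
Then q(10) = 1854.

1854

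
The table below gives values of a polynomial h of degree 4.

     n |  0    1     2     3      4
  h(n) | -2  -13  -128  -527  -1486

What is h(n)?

Write h(n) = an^4 + bn^3 + cn^2 + dn + e. Substituting each data point gives a linear system:
  e = -2
  a + b + c + d + e = -13
  16a + 8b + 4c + 2d + e = -128
  81a + 27b + 9c + 3d + e = -527
  256a + 64b + 16c + 4d + e = -1486
Solving the system yields a = -4, b = -6, c = -6, d = 5, e = -2.
So h(n) = -4n^4 - 6n^3 - 6n^2 + 5n - 2.
Check: h(0) = -2. ✓

h(n) = -4n^4 - 6n^3 - 6n^2 + 5n - 2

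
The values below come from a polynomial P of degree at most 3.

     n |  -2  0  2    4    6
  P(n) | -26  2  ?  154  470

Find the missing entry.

30

The 4 known points determine the degree-3 polynomial uniquely.
Write P(n) = an^3 + bn^2 + cn + d. Substituting each data point gives a linear system:
  -8a + 4b - 2c + d = -26
  d = 2
  64a + 16b + 4c + d = 154
  216a + 36b + 6c + d = 470
Solving the system yields a = 2, b = 0, c = 6, d = 2.
So P(n) = 2n^3 + 6n + 2.
Then P(2) = 30.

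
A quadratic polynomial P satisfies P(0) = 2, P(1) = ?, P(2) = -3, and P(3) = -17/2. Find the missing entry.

On equispaced nodes a degree-2 polynomial has vanishing third forward difference, so
  - P(0) + 3·P(1) - 3·P(2) + P(3) = 0.
Substituting the known values and solving for P(1):
  3·P(1) = 3/2
  P(1) = 1/2.

1/2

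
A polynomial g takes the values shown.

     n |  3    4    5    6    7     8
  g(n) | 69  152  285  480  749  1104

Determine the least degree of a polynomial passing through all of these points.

Forward differences of the values at n = 3, 4, 5, 6, 7, 8:
  g  : 69  152  285  480  749  1104
  Δ  : 83  133  195  269  355
  Δ^2: 50  62  74  86
  Δ^3: 12  12  12
  Δ^4: 0  0
  Δ^5: 0
The third differences are constant (12) and nonzero, while all higher differences vanish, so the minimal degree is 3.

3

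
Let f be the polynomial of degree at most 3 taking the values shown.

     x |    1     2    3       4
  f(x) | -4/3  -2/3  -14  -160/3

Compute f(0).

-4

Write f(x) = ax^3 + bx^2 + cx + d. Substituting each data point gives a linear system:
  a + b + c + d = -4/3
  8a + 4b + 2c + d = -2/3
  27a + 9b + 3c + d = -14
  64a + 16b + 4c + d = -160/3
Solving the system yields a = -2, b = 5, c = -1/3, d = -4.
So f(x) = -2x^3 + 5x^2 - (1/3)x - 4.
Then f(0) = -4.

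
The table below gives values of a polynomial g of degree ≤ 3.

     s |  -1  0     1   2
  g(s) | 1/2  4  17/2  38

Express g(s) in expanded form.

g(s) = 4s^3 + (1/2)s^2 + 4

Write g(s) = as^3 + bs^2 + cs + d. Substituting each data point gives a linear system:
  -a + b - c + d = 1/2
  d = 4
  a + b + c + d = 17/2
  8a + 4b + 2c + d = 38
Solving the system yields a = 4, b = 1/2, c = 0, d = 4.
So g(s) = 4s^3 + (1/2)s^2 + 4.
Check: g(-1) = 1/2. ✓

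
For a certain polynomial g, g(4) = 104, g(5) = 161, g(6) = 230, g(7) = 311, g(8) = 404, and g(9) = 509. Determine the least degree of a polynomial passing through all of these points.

2

Forward differences of the values at s = 4, 5, 6, 7, 8, 9:
  g  : 104  161  230  311  404  509
  Δ  : 57  69  81  93  105
  Δ^2: 12  12  12  12
  Δ^3: 0  0  0
  Δ^4: 0  0
  Δ^5: 0
The second differences are constant (12) and nonzero, while all higher differences vanish, so the minimal degree is 2.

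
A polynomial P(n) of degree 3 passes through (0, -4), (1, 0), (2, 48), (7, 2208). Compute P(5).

Write P(n) = an^3 + bn^2 + cn + d. Substituting each data point gives a linear system:
  d = -4
  a + b + c + d = 0
  8a + 4b + 2c + d = 48
  343a + 49b + 7c + d = 2208
Solving the system yields a = 6, b = 4, c = -6, d = -4.
So P(n) = 6n³ + 4n² - 6n - 4.
Then P(5) = 816.

816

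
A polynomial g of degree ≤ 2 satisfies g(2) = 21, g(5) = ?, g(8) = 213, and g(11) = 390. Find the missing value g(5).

The 3 known points determine the degree-2 polynomial uniquely.
Write g(x) = ax^2 + bx + c. Substituting each data point gives a linear system:
  4a + 2b + c = 21
  64a + 8b + c = 213
  121a + 11b + c = 390
Solving the system yields a = 3, b = 2, c = 5.
So g(x) = 3x^2 + 2x + 5.
Then g(5) = 90.

90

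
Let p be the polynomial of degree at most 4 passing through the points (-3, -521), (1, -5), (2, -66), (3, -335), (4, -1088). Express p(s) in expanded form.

Write p(s) = as^4 + bs^3 + cs^2 + ds + e. Substituting each data point gives a linear system:
  81a - 27b + 9c - 3d + e = -521
  a + b + c + d + e = -5
  16a + 8b + 4c + 2d + e = -66
  81a + 27b + 9c + 3d + e = -335
  256a + 64b + 16c + 4d + e = -1088
Solving the system yields a = -5, b = 4, c = -3, d = -5, e = 4.
So p(s) = -5s⁴ + 4s³ - 3s² - 5s + 4.
Check: p(1) = -5. ✓

p(s) = -5s^4 + 4s^3 - 3s^2 - 5s + 4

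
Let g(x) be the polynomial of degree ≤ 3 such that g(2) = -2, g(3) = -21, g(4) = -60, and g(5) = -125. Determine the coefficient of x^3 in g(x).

Write g(x) = ax^3 + bx^2 + cx + d. Substituting each data point gives a linear system:
  8a + 4b + 2c + d = -2
  27a + 9b + 3c + d = -21
  64a + 16b + 4c + d = -60
  125a + 25b + 5c + d = -125
Solving the system yields a = -1, b = -1, c = 5, d = 0.
So g(x) = -x³ - x² + 5x.
The leading coefficient is -1.

-1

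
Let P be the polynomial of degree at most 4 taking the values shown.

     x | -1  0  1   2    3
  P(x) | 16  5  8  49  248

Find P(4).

Forward differences of the values at x = -1, 0, 1, 2, 3:
  P  : 16  5  8  49  248
  Δ  : -11  3  41  199
  Δ^2: 14  38  158
  Δ^3: 24  120
  Δ^4: 96
The fourth differences are constant, confirming degree 4.
Interpolating (Newton forward form) and evaluating at x = 4 gives P(4) = 821.

821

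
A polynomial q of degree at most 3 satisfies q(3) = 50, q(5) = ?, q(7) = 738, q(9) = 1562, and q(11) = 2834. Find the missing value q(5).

The 4 known points determine the degree-3 polynomial uniquely.
Write q(n) = an^3 + bn^2 + cn + d. Substituting each data point gives a linear system:
  27a + 9b + 3c + d = 50
  343a + 49b + 7c + d = 738
  729a + 81b + 9c + d = 1562
  1331a + 121b + 11c + d = 2834
Solving the system yields a = 2, b = 2, c = -6, d = -4.
So q(n) = 2n^3 + 2n^2 - 6n - 4.
Then q(5) = 266.

266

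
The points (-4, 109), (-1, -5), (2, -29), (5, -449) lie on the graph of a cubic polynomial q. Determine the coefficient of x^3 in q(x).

-3

Write q(x) = ax^3 + bx^2 + cx + d. Substituting each data point gives a linear system:
  -64a + 16b - 4c + d = 109
  -a + b - c + d = -5
  8a + 4b + 2c + d = -29
  125a + 25b + 5c + d = -449
Solving the system yields a = -3, b = -4, c = 5, d = 1.
So q(x) = -3x^3 - 4x^2 + 5x + 1.
The leading coefficient is -3.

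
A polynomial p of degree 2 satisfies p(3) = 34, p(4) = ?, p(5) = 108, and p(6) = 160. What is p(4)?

The 3 known points determine the degree-2 polynomial uniquely.
Write p(s) = as^2 + bs + c. Substituting each data point gives a linear system:
  9a + 3b + c = 34
  25a + 5b + c = 108
  36a + 6b + c = 160
Solving the system yields a = 5, b = -3, c = -2.
So p(s) = 5s^2 - 3s - 2.
Then p(4) = 66.

66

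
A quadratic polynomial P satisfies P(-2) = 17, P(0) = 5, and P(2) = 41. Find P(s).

Write P(s) = as^2 + bs + c. Substituting each data point gives a linear system:
  4a - 2b + c = 17
  c = 5
  4a + 2b + c = 41
Solving the system yields a = 6, b = 6, c = 5.
So P(s) = 6s^2 + 6s + 5.
Check: P(2) = 41. ✓

P(s) = 6s^2 + 6s + 5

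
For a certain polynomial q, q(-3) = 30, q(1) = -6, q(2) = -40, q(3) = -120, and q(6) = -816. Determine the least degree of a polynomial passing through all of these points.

Divided differences on the nodes -3, 1, 2, 3, 6:
  order 0: 30  -6  -40  -120  -816
  order 1: -9  -34  -80  -232
  order 2: -5  -23  -38
  order 3: -3  -3
  order 4: 0
The order-3 divided differences are all -3 (nonzero) and every higher order vanishes, so the data lies on a polynomial of degree exactly 3.

3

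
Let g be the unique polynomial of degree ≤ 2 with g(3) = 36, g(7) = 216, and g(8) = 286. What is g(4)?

66

Write g(s) = as^2 + bs + c. Substituting each data point gives a linear system:
  9a + 3b + c = 36
  49a + 7b + c = 216
  64a + 8b + c = 286
Solving the system yields a = 5, b = -5, c = 6.
So g(s) = 5s² - 5s + 6.
Then g(4) = 66.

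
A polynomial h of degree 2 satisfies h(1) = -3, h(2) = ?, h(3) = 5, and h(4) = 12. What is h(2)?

On equispaced nodes a degree-2 polynomial has vanishing third forward difference, so
  - h(1) + 3·h(2) - 3·h(3) + h(4) = 0.
Substituting the known values and solving for h(2):
  3·h(2) = 0
  h(2) = 0.

0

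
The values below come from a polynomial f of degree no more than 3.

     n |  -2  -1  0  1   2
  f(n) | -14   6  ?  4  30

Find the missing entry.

4

The 4 known points determine the degree-3 polynomial uniquely.
Write f(n) = an^3 + bn^2 + cn + d. Substituting each data point gives a linear system:
  -8a + 4b - 2c + d = -14
  -a + b - c + d = 6
  a + b + c + d = 4
  8a + 4b + 2c + d = 30
Solving the system yields a = 4, b = 1, c = -5, d = 4.
So f(n) = 4n^3 + n^2 - 5n + 4.
Then f(0) = 4.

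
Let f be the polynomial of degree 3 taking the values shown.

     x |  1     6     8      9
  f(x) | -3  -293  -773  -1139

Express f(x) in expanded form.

Using the Lagrange interpolation formula with nodes 1, 6, 8, 9:
  L_0(x) = (x - 6)(x - 8)(x - 9) / -280
  L_1(x) = (x - 1)(x - 8)(x - 9) / 30
  L_2(x) = (x - 1)(x - 6)(x - 9) / -14
  L_3(x) = (x - 1)(x - 6)(x - 8) / 24
Then f(x) = -3·L_0(x) - 293·L_1(x) - 773·L_2(x) - 1139·L_3(x).
Expanding and collecting terms gives f(x) = -2x^3 + 4x^2 - 5.
Check: f(6) = -293. ✓

f(x) = -2x^3 + 4x^2 - 5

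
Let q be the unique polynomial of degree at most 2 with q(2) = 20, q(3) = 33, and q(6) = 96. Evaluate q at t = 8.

Using the Lagrange interpolation formula with nodes 2, 3, 6:
  L_0(t) = (t - 3)(t - 6) / 4
  L_1(t) = (t - 2)(t - 6) / -3
  L_2(t) = (t - 2)(t - 3) / 12
Then q(t) = 20·L_0(t) + 33·L_1(t) + 96·L_2(t).
Expanding and collecting terms gives q(t) = 2t^2 + 3t + 6.
Evaluating at t = 8: q(8) = 158.

158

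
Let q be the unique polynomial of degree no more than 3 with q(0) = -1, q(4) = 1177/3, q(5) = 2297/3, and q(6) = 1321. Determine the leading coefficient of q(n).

6

Write q(n) = an^3 + bn^2 + cn + d. Substituting each data point gives a linear system:
  d = -1
  64a + 16b + 4c + d = 1177/3
  125a + 25b + 5c + d = 2297/3
  216a + 36b + 6c + d = 1321
Solving the system yields a = 6, b = 1, c = -5/3, d = -1.
So q(n) = 6n^3 + n^2 - (5/3)n - 1.
The leading coefficient is 6.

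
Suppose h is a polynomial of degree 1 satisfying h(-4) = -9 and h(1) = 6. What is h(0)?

3

Write h(s) = as + b. Substituting each data point gives a linear system:
  -4a + b = -9
  a + b = 6
Solving the system yields a = 3, b = 3.
So h(s) = 3s + 3.
Then h(0) = 3.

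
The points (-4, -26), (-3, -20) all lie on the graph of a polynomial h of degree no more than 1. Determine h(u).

h(u) = 6u - 2

Write h(u) = au + b. Substituting each data point gives a linear system:
  -4a + b = -26
  -3a + b = -20
Solving the system yields a = 6, b = -2.
So h(u) = 6u - 2.
Check: h(-3) = -20. ✓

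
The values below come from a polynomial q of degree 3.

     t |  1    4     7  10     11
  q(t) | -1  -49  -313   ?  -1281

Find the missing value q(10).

-955

The 4 known points determine the degree-3 polynomial uniquely.
Write q(t) = at^3 + bt^2 + ct + d. Substituting each data point gives a linear system:
  a + b + c + d = -1
  64a + 16b + 4c + d = -49
  343a + 49b + 7c + d = -313
  1331a + 121b + 11c + d = -1281
Solving the system yields a = -1, b = 0, c = 5, d = -5.
So q(t) = -t^3 + 5t - 5.
Then q(10) = -955.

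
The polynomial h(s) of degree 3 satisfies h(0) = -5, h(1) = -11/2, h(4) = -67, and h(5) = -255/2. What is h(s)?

Write h(s) = as^3 + bs^2 + cs + d. Substituting each data point gives a linear system:
  d = -5
  a + b + c + d = -11/2
  64a + 16b + 4c + d = -67
  125a + 25b + 5c + d = -255/2
Solving the system yields a = -1, b = 0, c = 1/2, d = -5.
So h(s) = -s³ + (1/2)s - 5.
Check: h(5) = -255/2. ✓

h(s) = -s^3 + (1/2)s - 5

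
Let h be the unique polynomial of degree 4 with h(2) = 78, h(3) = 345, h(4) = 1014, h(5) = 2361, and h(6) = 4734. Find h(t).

Write h(t) = at^4 + bt^3 + ct^2 + dt + e. Substituting each data point gives a linear system:
  16a + 8b + 4c + 2d + e = 78
  81a + 27b + 9c + 3d + e = 345
  256a + 64b + 16c + 4d + e = 1014
  625a + 125b + 25c + 5d + e = 2361
  1296a + 216b + 36c + 6d + e = 4734
Solving the system yields a = 3, b = 4, c = 0, d = -4, e = 6.
So h(t) = 3t^4 + 4t^3 - 4t + 6.
Check: h(5) = 2361. ✓

h(t) = 3t^4 + 4t^3 - 4t + 6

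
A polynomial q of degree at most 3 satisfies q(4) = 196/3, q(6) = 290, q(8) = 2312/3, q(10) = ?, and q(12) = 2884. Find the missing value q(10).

The 4 known points determine the degree-3 polynomial uniquely.
Write q(x) = ax^3 + bx^2 + cx + d. Substituting each data point gives a linear system:
  64a + 16b + 4c + d = 196/3
  216a + 36b + 6c + d = 290
  512a + 64b + 8c + d = 2312/3
  1728a + 144b + 12c + d = 2884
Solving the system yields a = 2, b = -4, c = 1/3, d = 0.
So q(x) = 2x^3 - 4x^2 + (1/3)x.
Then q(10) = 4810/3.

4810/3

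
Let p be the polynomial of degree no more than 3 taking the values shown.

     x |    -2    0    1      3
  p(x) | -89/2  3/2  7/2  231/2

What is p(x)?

p(x) = 5x^3 - 2x^2 - x + 3/2

Write p(x) = ax^3 + bx^2 + cx + d. Substituting each data point gives a linear system:
  -8a + 4b - 2c + d = -89/2
  d = 3/2
  a + b + c + d = 7/2
  27a + 9b + 3c + d = 231/2
Solving the system yields a = 5, b = -2, c = -1, d = 3/2.
So p(x) = 5x³ - 2x² - x + 3/2.
Check: p(3) = 231/2. ✓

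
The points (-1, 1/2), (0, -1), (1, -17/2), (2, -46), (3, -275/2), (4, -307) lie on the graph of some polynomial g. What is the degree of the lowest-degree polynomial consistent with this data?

Forward differences of the values at u = -1, 0, 1, 2, 3, 4:
  g  : 1/2  -1  -17/2  -46  -275/2  -307
  Δ  : -3/2  -15/2  -75/2  -183/2  -339/2
  Δ^2: -6  -30  -54  -78
  Δ^3: -24  -24  -24
  Δ^4: 0  0
  Δ^5: 0
The third differences are constant (-24) and nonzero, while all higher differences vanish, so the minimal degree is 3.

3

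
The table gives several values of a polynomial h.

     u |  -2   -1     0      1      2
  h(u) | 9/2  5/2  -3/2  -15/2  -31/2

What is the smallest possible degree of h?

Forward differences of the values at u = -2, -1, 0, 1, 2:
  h  : 9/2  5/2  -3/2  -15/2  -31/2
  Δ  : -2  -4  -6  -8
  Δ^2: -2  -2  -2
  Δ^3: 0  0
  Δ^4: 0
The second differences are constant (-2) and nonzero, while all higher differences vanish, so the minimal degree is 2.

2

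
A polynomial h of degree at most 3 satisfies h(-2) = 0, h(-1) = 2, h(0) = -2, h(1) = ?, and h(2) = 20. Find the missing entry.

0

On equispaced nodes a degree-3 polynomial has vanishing fourth forward difference, so
  h(-2) - 4·h(-1) + 6·h(0) - 4·h(1) + h(2) = 0.
Substituting the known values and solving for h(1):
  -4·h(1) = 0
  h(1) = 0.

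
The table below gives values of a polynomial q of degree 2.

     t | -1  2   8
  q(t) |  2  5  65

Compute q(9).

Write q(t) = at^2 + bt + c. Substituting each data point gives a linear system:
  a - b + c = 2
  4a + 2b + c = 5
  64a + 8b + c = 65
Solving the system yields a = 1, b = 0, c = 1.
So q(t) = t^2 + 1.
Then q(9) = 82.

82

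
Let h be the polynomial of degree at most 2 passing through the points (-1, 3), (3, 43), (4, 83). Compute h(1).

-1

Write h(n) = an^2 + bn + c. Substituting each data point gives a linear system:
  a - b + c = 3
  9a + 3b + c = 43
  16a + 4b + c = 83
Solving the system yields a = 6, b = -2, c = -5.
So h(n) = 6n^2 - 2n - 5.
Then h(1) = -1.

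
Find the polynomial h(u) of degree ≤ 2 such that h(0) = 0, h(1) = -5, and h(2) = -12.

Using the Lagrange interpolation formula with nodes 0, 1, 2:
  L_0(u) = (u - 1)(u - 2) / 2
  L_1(u) = u(u - 2) / -1
  L_2(u) = u(u - 1) / 2
Then h(u) = 0·L_0(u) - 5·L_1(u) - 12·L_2(u).
Expanding and collecting terms gives h(u) = -u² - 4u.
Check: h(1) = -5. ✓

h(u) = -u^2 - 4u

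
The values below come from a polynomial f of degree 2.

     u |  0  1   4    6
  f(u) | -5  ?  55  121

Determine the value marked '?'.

1

The 3 known points determine the degree-2 polynomial uniquely.
Write f(u) = au^2 + bu + c. Substituting each data point gives a linear system:
  c = -5
  16a + 4b + c = 55
  36a + 6b + c = 121
Solving the system yields a = 3, b = 3, c = -5.
So f(u) = 3u^2 + 3u - 5.
Then f(1) = 1.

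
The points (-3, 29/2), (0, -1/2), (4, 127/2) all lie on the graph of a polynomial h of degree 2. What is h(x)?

h(x) = 3x^2 + 4x - 1/2

Write h(x) = ax^2 + bx + c. Substituting each data point gives a linear system:
  9a - 3b + c = 29/2
  c = -1/2
  16a + 4b + c = 127/2
Solving the system yields a = 3, b = 4, c = -1/2.
So h(x) = 3x^2 + 4x - 1/2.
Check: h(-3) = 29/2. ✓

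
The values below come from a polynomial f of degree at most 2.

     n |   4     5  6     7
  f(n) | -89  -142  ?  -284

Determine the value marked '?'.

On equispaced nodes a degree-2 polynomial has vanishing third forward difference, so
  - f(4) + 3·f(5) - 3·f(6) + f(7) = 0.
Substituting the known values and solving for f(6):
  -3·f(6) = 621
  f(6) = -207.

-207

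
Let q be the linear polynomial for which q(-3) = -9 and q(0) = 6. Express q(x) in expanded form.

Using the Lagrange interpolation formula with nodes -3, 0:
  L_0(x) = x / -3
  L_1(x) = (x + 3) / 3
Then q(x) = -9·L_0(x) + 6·L_1(x).
Expanding and collecting terms gives q(x) = 5x + 6.
Check: q(0) = 6. ✓

q(x) = 5x + 6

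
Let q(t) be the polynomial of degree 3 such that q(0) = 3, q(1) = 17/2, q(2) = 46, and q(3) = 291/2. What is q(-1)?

Using the Lagrange interpolation formula with nodes 0, 1, 2, 3:
  L_0(t) = (t - 1)(t - 2)(t - 3) / -6
  L_1(t) = t(t - 2)(t - 3) / 2
  L_2(t) = t(t - 1)(t - 3) / -2
  L_3(t) = t(t - 1)(t - 2) / 6
Then q(t) = 3·L_0(t) + 17/2·L_1(t) + 46·L_2(t) + 291/2·L_3(t).
Expanding and collecting terms gives q(t) = 5t^3 + t^2 - (1/2)t + 3.
Evaluating at t = -1: q(-1) = -1/2.

-1/2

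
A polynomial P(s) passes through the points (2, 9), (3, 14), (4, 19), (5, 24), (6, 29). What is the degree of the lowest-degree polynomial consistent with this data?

Forward differences of the values at s = 2, 3, 4, 5, 6:
  P  : 9  14  19  24  29
  Δ  : 5  5  5  5
  Δ^2: 0  0  0
  Δ^3: 0  0
  Δ^4: 0
The first differences are constant (5) and nonzero, while all higher differences vanish, so the minimal degree is 1.

1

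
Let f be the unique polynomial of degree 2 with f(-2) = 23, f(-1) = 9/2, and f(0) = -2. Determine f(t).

f(t) = 6t^2 - (1/2)t - 2

Write f(t) = at^2 + bt + c. Substituting each data point gives a linear system:
  4a - 2b + c = 23
  a - b + c = 9/2
  c = -2
Solving the system yields a = 6, b = -1/2, c = -2.
So f(t) = 6t^2 - (1/2)t - 2.
Check: f(-1) = 9/2. ✓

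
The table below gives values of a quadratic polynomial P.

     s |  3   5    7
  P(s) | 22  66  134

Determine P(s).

P(s) = 3s^2 - 2s + 1

Using the Lagrange interpolation formula with nodes 3, 5, 7:
  L_0(s) = (s - 5)(s - 7) / 8
  L_1(s) = (s - 3)(s - 7) / -4
  L_2(s) = (s - 3)(s - 5) / 8
Then P(s) = 22·L_0(s) + 66·L_1(s) + 134·L_2(s).
Expanding and collecting terms gives P(s) = 3s² - 2s + 1.
Check: P(7) = 134. ✓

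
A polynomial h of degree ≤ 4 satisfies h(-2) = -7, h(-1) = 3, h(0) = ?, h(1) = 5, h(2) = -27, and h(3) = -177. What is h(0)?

3

On equispaced nodes a degree-4 polynomial has vanishing fifth forward difference, so
  - h(-2) + 5·h(-1) - 10·h(0) + 10·h(1) - 5·h(2) + h(3) = 0.
Substituting the known values and solving for h(0):
  -10·h(0) = -30
  h(0) = 3.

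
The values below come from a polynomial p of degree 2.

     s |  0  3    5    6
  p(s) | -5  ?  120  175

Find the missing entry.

40

The 3 known points determine the degree-2 polynomial uniquely.
Write p(s) = as^2 + bs + c. Substituting each data point gives a linear system:
  c = -5
  25a + 5b + c = 120
  36a + 6b + c = 175
Solving the system yields a = 5, b = 0, c = -5.
So p(s) = 5s² - 5.
Then p(3) = 40.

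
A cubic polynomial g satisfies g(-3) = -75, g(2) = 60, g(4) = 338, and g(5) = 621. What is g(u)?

g(u) = 4u^3 + 4u^2 + 3u + 6

Write g(u) = au^3 + bu^2 + cu + d. Substituting each data point gives a linear system:
  -27a + 9b - 3c + d = -75
  8a + 4b + 2c + d = 60
  64a + 16b + 4c + d = 338
  125a + 25b + 5c + d = 621
Solving the system yields a = 4, b = 4, c = 3, d = 6.
So g(u) = 4u³ + 4u² + 3u + 6.
Check: g(-3) = -75. ✓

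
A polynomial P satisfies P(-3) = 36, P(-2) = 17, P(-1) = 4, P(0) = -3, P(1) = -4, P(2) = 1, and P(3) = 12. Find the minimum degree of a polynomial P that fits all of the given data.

2

Forward differences of the values at x = -3, -2, -1, 0, 1, 2, 3:
  P  : 36  17  4  -3  -4  1  12
  Δ  : -19  -13  -7  -1  5  11
  Δ^2: 6  6  6  6  6
  Δ^3: 0  0  0  0
  Δ^4: 0  0  0
  Δ^5: 0  0
  Δ^6: 0
The second differences are constant (6) and nonzero, while all higher differences vanish, so the minimal degree is 2.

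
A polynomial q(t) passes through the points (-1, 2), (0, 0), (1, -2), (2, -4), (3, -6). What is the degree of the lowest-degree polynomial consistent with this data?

1

Forward differences of the values at t = -1, 0, 1, 2, 3:
  q  : 2  0  -2  -4  -6
  Δ  : -2  -2  -2  -2
  Δ^2: 0  0  0
  Δ^3: 0  0
  Δ^4: 0
The first differences are constant (-2) and nonzero, while all higher differences vanish, so the minimal degree is 1.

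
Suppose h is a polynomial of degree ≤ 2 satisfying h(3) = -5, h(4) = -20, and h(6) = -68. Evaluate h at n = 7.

-101

Write h(n) = an^2 + bn + c. Substituting each data point gives a linear system:
  9a + 3b + c = -5
  16a + 4b + c = -20
  36a + 6b + c = -68
Solving the system yields a = -3, b = 6, c = 4.
So h(n) = -3n^2 + 6n + 4.
Then h(7) = -101.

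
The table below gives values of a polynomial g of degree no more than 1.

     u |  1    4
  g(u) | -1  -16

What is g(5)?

-21

Using the Lagrange interpolation formula with nodes 1, 4:
  L_0(u) = (u - 4) / -3
  L_1(u) = (u - 1) / 3
Then g(u) = -1·L_0(u) - 16·L_1(u).
Expanding and collecting terms gives g(u) = -5u + 4.
Evaluating at u = 5: g(5) = -21.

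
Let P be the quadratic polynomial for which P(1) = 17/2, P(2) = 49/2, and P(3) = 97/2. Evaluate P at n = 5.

241/2

Write P(n) = an^2 + bn + c. Substituting each data point gives a linear system:
  a + b + c = 17/2
  4a + 2b + c = 49/2
  9a + 3b + c = 97/2
Solving the system yields a = 4, b = 4, c = 1/2.
So P(n) = 4n^2 + 4n + 1/2.
Then P(5) = 241/2.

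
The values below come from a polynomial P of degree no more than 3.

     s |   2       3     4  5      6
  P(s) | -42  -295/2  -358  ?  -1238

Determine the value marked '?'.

The 4 known points determine the degree-3 polynomial uniquely.
Write P(s) = as^3 + bs^2 + cs + d. Substituting each data point gives a linear system:
  8a + 4b + 2c + d = -42
  27a + 9b + 3c + d = -295/2
  64a + 16b + 4c + d = -358
  216a + 36b + 6c + d = -1238
Solving the system yields a = -6, b = 3/2, c = 1, d = -2.
So P(s) = -6s^3 + (3/2)s^2 + s - 2.
Then P(5) = -1419/2.

-1419/2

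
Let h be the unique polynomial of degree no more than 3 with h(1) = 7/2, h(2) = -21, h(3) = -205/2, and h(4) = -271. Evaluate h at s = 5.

Using the Lagrange interpolation formula with nodes 1, 2, 3, 4:
  L_0(s) = (s - 2)(s - 3)(s - 4) / -6
  L_1(s) = (s - 1)(s - 3)(s - 4) / 2
  L_2(s) = (s - 1)(s - 2)(s - 4) / -2
  L_3(s) = (s - 1)(s - 2)(s - 3) / 6
Then h(s) = 7/2·L_0(s) - 21·L_1(s) - 205/2·L_2(s) - 271·L_3(s).
Expanding and collecting terms gives h(s) = -5s³ + (3/2)s² + 6s + 1.
Evaluating at s = 5: h(5) = -1113/2.

-1113/2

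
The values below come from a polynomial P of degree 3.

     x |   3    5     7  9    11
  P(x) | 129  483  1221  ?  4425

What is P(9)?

2487

On equispaced nodes a degree-3 polynomial has vanishing fourth forward difference, so
  P(3) - 4·P(5) + 6·P(7) - 4·P(9) + P(11) = 0.
Substituting the known values and solving for P(9):
  -4·P(9) = -9948
  P(9) = 2487.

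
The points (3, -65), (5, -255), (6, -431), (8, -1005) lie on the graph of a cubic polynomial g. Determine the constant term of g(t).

-5

Write g(t) = at^3 + bt^2 + ct + d. Substituting each data point gives a linear system:
  27a + 9b + 3c + d = -65
  125a + 25b + 5c + d = -255
  216a + 36b + 6c + d = -431
  512a + 64b + 8c + d = -1005
Solving the system yields a = -2, b = 1, c = -5, d = -5.
So g(t) = -2t^3 + t^2 - 5t - 5.
The constant term is -5.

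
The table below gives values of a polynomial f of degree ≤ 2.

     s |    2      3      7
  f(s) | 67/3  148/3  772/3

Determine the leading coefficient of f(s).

5

Write f(s) = as^2 + bs + c. Substituting each data point gives a linear system:
  4a + 2b + c = 67/3
  9a + 3b + c = 148/3
  49a + 7b + c = 772/3
Solving the system yields a = 5, b = 2, c = -5/3.
So f(s) = 5s^2 + 2s - 5/3.
The leading coefficient is 5.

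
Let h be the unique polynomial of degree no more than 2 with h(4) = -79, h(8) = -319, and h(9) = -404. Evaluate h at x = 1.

-4

Write h(x) = ax^2 + bx + c. Substituting each data point gives a linear system:
  16a + 4b + c = -79
  64a + 8b + c = -319
  81a + 9b + c = -404
Solving the system yields a = -5, b = 0, c = 1.
So h(x) = -5x^2 + 1.
Then h(1) = -4.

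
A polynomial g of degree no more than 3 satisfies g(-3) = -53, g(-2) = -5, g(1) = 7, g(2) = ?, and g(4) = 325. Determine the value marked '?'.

The 4 known points determine the degree-3 polynomial uniquely.
Write g(n) = an^3 + bn^2 + cn + d. Substituting each data point gives a linear system:
  -27a + 9b - 3c + d = -53
  -8a + 4b - 2c + d = -5
  a + b + c + d = 7
  64a + 16b + 4c + d = 325
Solving the system yields a = 4, b = 5, c = -3, d = 1.
So g(n) = 4n³ + 5n² - 3n + 1.
Then g(2) = 47.

47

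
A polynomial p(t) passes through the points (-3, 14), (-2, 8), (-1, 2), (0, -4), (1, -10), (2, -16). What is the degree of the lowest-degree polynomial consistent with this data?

1

Forward differences of the values at t = -3, -2, -1, 0, 1, 2:
  p  : 14  8  2  -4  -10  -16
  Δ  : -6  -6  -6  -6  -6
  Δ^2: 0  0  0  0
  Δ^3: 0  0  0
  Δ^4: 0  0
  Δ^5: 0
The first differences are constant (-6) and nonzero, while all higher differences vanish, so the minimal degree is 1.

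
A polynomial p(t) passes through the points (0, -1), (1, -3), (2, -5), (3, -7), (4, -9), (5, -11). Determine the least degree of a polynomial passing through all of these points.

1

Forward differences of the values at t = 0, 1, 2, 3, 4, 5:
  p  : -1  -3  -5  -7  -9  -11
  Δ  : -2  -2  -2  -2  -2
  Δ^2: 0  0  0  0
  Δ^3: 0  0  0
  Δ^4: 0  0
  Δ^5: 0
The first differences are constant (-2) and nonzero, while all higher differences vanish, so the minimal degree is 1.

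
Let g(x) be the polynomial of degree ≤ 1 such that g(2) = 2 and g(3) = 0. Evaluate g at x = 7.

Write g(x) = ax + b. Substituting each data point gives a linear system:
  2a + b = 2
  3a + b = 0
Solving the system yields a = -2, b = 6.
So g(x) = -2x + 6.
Then g(7) = -8.

-8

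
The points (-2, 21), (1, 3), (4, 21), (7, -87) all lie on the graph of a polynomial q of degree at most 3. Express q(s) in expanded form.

q(s) = -s^3 + 5s^2 + 2s - 3

Using the Lagrange interpolation formula with nodes -2, 1, 4, 7:
  L_0(s) = (s - 1)(s - 4)(s - 7) / -162
  L_1(s) = (s + 2)(s - 4)(s - 7) / 54
  L_2(s) = (s + 2)(s - 1)(s - 7) / -54
  L_3(s) = (s + 2)(s - 1)(s - 4) / 162
Then q(s) = 21·L_0(s) + 3·L_1(s) + 21·L_2(s) - 87·L_3(s).
Expanding and collecting terms gives q(s) = -s³ + 5s² + 2s - 3.
Check: q(7) = -87. ✓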